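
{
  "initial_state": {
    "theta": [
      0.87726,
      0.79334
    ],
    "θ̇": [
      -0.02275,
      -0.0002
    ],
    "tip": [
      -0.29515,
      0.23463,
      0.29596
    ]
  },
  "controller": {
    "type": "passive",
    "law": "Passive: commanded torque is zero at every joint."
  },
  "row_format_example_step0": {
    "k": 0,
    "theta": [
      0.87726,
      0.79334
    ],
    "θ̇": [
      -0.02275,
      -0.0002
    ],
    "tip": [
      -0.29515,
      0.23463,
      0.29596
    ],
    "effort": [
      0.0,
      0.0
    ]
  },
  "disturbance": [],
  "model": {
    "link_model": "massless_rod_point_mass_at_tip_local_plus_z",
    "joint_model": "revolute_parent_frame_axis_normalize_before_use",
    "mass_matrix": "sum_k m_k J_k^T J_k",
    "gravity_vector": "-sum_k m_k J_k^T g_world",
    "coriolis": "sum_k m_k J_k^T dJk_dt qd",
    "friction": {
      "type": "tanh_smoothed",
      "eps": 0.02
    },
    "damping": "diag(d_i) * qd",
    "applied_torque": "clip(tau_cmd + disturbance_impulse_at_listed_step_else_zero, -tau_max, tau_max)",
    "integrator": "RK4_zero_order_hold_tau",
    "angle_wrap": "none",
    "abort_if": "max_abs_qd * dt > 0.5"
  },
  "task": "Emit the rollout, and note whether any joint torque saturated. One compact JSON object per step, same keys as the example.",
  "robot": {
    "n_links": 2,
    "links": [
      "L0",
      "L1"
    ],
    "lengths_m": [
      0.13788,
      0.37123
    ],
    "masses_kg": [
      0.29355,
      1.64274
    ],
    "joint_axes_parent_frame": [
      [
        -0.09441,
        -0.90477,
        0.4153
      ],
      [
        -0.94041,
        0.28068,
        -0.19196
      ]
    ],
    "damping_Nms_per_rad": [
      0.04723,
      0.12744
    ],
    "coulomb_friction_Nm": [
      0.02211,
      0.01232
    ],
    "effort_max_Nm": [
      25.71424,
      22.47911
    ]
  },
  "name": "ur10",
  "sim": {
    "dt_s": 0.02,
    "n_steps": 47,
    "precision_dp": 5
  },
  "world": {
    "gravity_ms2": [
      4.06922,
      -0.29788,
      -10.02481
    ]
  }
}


{"k":1,"theta":[0.87914,0.7975],"\u03b8\u0307":[0.21002,0.41549],"tip":[-0.29503,0.23559,0.29482],"effort":[0.0,0.0]}
{"k":2,"theta":[0.88568,0.80995],"\u03b8\u0307":[0.44583,0.829],"tip":[-0.29499,0.23835,0.29112],"effort":[0.0,0.0]}
{"k":3,"theta":[0.89703,0.83067],"\u03b8\u0307":[0.69116,1.24431],"tip":[-0.29497,0.24283,0.28481],"effort":[0.0,0.0]}
{"k":4,"theta":[0.91344,0.85975],"\u03b8\u0307":[0.95292,1.66475],"tip":[-0.29485,0.24891,0.27577],"effort":[0.0,0.0]}
{"k":5,"theta":[0.93532,0.89732],"\u03b8\u0307":[1.23967,2.09331],"tip":[-0.29449,0.2564,0.26387],"effort":[0.0,0.0]}
{"k":6,"theta":[0.96327,0.94356],"\u03b8\u0307":[1.56252,2.53247],"tip":[-0.29368,0.26508,0.24889],"effort":[0.0,0.0]}
{"k":7,"theta":[0.99816,0.9987],"\u03b8\u0307":[1.93658,2.98409],"tip":[-0.29217,0.27462,0.23064],"effort":[0.0,0.0]}
{"k":8,"theta":[1.04121,1.06301],"\u03b8\u0307":[2.38304,3.44905],"tip":[-0.28966,0.28461,0.20888],"effort":[0.0,0.0]}
{"k":9,"theta":[1.09416,1.13675],"\u03b8\u0307":[2.93259,3.92692],"tip":[-0.2858,0.2945,0.18344],"effort":[0.0,0.0]}
{"k":10,"theta":[1.1595,1.22016],"\u03b8\u0307":[3.63065,4.41516],"tip":[-0.2802,0.30361,0.15418],"effort":[0.0,0.0]}
{"k":11,"theta":[1.24082,1.31339],"\u03b8\u0307":[4.5458,4.90784],"tip":[-0.27248,0.3111,0.12111],"effort":[0.0,0.0]}
{"k":12,"theta":[1.34346,1.41642],"\u03b8\u0307":[5.78238,5.39288],"tip":[-0.26226,0.31599,0.08439],"effort":[0.0,0.0]}
{"k":13,"theta":[1.47528,1.5289],"\u03b8\u0307":[7.49541,5.8457],"tip":[-0.24929,0.31718,0.04446],"effort":[0.0,0.0]}
{"k":14,"theta":[1.64784,1.64971],"\u03b8\u0307":[9.89052,6.21271],"tip":[-0.23351,0.31351,0.00207],"effort":[0.0,0.0]}
{"k":15,"theta":[1.87665,1.77605],"\u03b8\u0307":[13.12344,6.36529],"tip":[-0.2153,0.30399,-0.04166],"effort":[0.0,0.0]}
{"k":16,"theta":[2.17638,1.90088],"\u03b8\u0307":[16.81055,5.97608],"tip":[-0.19574,0.28811,-0.08554],"effort":[0.0,0.0]}
{"k":17,"theta":[2.5388,2.00683],"\u03b8\u0307":[18.86562,4.33436],"tip":[-0.1765,0.26662,-0.12928],"effort":[0.0,0.0]}
{"k":18,"theta":[2.89747,2.06121],"\u03b8\u0307":[16.16583,0.84116],"tip":[-0.1576,0.24226,-0.17501],"effort":[0.0,0.0]}
{"k":19,"theta":[3.16053,2.03478],"\u03b8\u0307":[9.96818,-3.43819],"tip":[-0.13563,0.21786,-0.22497],"effort":[0.0,0.0]}
{"k":20,"theta":[3.30512,1.93161],"\u03b8\u0307":[4.92821,-6.61145],"tip":[-0.10947,0.19153,-0.27771],"effort":[0.0,0.0]}
{"k":21,"theta":[3.37598,1.78054],"\u03b8\u0307":[2.51749,-8.29731],"tip":[-0.08036,0.15809,-0.32957],"effort":[0.0,0.0]}
{"k":22,"theta":[3.41536,1.60508],"\u03b8\u0307":[1.57767,-9.15597],"tip":[-0.04872,0.11467,-0.37642],"effort":[0.0,0.0]}
{"k":23,"theta":[3.44297,1.41684],"\u03b8\u0307":[1.24766,-9.61991],"tip":[-0.01489,0.06131,-0.41441],"effort":[0.0,0.0]}
{"k":24,"theta":[3.46693,1.22177],"\u03b8\u0307":[1.17661,-9.85588],"tip":[0.02037,-0.00022,-0.44034],"effort":[0.0,0.0]}
{"k":25,"theta":[3.49087,1.02373],"\u03b8\u0307":[1.23338,-9.92148],"tip":[0.05593,-0.06703,-0.45195],"effort":[0.0,0.0]}
{"k":26,"theta":[3.51678,0.82591],"\u03b8\u0307":[1.36943,-9.83674],"tip":[0.09046,-0.13553,-0.4482],"effort":[0.0,0.0]}
{"k":27,"theta":[3.54607,0.63121],"\u03b8\u0307":[1.56895,-9.6102],"tip":[0.12267,-0.20201,-0.42934],"effort":[0.0,0.0]}
{"k":28,"theta":[3.57995,0.4424],"\u03b8\u0307":[1.83059,-9.24819],"tip":[0.15149,-0.26304,-0.39694],"effort":[0.0,0.0]}
{"k":29,"theta":[3.61974,0.26214],"\u03b8\u0307":[2.15963,-8.75753],"tip":[0.17621,-0.3159,-0.35353],"effort":[0.0,0.0]}
{"k":30,"theta":[3.66684,0.09291],"\u03b8\u0307":[2.56351,-8.14581],"tip":[0.19658,-0.35887,-0.30222],"effort":[0.0,0.0]}
{"k":31,"theta":[3.72282,-0.06294],"\u03b8\u0307":[3.04736,-7.42073],"tip":[0.21276,-0.39127,-0.24626],"effort":[0.0,0.0]}
{"k":32,"theta":[3.78925,-0.20321],"\u03b8\u0307":[3.60757,-6.59],"tip":[0.22525,-0.41333,-0.18865],"effort":[0.0,0.0]}
{"k":33,"theta":[3.8675,-0.32589],"\u03b8\u0307":[4.22292,-5.66278],"tip":[0.23477,-0.42602,-0.13189],"effort":[0.0,0.0]}
{"k":34,"theta":[3.95822,-0.42917],"\u03b8\u0307":[4.84468,-4.65336],"tip":[0.24213,-0.43077,-0.07784],"effort":[0.0,0.0]}
{"k":35,"theta":[4.0608,-0.51164],"\u03b8\u0307":[5.39231,-3.5866],"tip":[0.24816,-0.4292,-0.02771],"effort":[0.0,0.0]}
{"k":36,"theta":[4.17274,-0.57251],"\u03b8\u0307":[5.76488,-2.50223],"tip":[0.25359,-0.4229,0.0178],"effort":[0.0,0.0]}
{"k":37,"theta":[4.28961,-0.61196],"\u03b8\u0307":[5.87344,-1.45305],"tip":[0.25901,-0.41328,0.0584],"effort":[0.0,0.0]}
{"k":38,"theta":[4.40564,-0.63124],"\u03b8\u0307":[5.68044,-0.49419],"tip":[0.26489,-0.40146,0.09409],"effort":[0.0,0.0]}
{"k":39,"theta":[4.51501,-0.63262],"\u03b8\u0307":[5.21724,0.33199],"tip":[0.27157,-0.38826,0.12496],"effort":[0.0,0.0]}
{"k":40,"theta":[4.61307,-0.61899],"\u03b8\u0307":[4.56564,1.00602],"tip":[0.27924,-0.37427,0.15115],"effort":[0.0,0.0]}
{"k":41,"theta":[4.69702,-0.59334],"\u03b8\u0307":[3.82006,1.53607],"tip":[0.28804,-0.35987,0.17281],"effort":[0.0,0.0]}
{"k":42,"theta":[4.76577,-0.55836],"\u03b8\u0307":[3.05751,1.94494],"tip":[0.29808,-0.34533,0.19002],"effort":[0.0,0.0]}
{"k":43,"theta":[4.81954,-0.51616],"\u03b8\u0307":[2.32768,2.26239],"tip":[0.30942,-0.33083,0.20289],"effort":[0.0,0.0]}
{"k":44,"theta":[4.85927,-0.46827],"\u03b8\u0307":[1.65615,2.51818],"tip":[0.32207,-0.31644,0.21145],"effort":[0.0,0.0]}
{"k":45,"theta":[4.88624,-0.41566],"\u03b8\u0307":[1.05234,2.73822],"tip":[0.33603,-0.30222,0.21573],"effort":[0.0,0.0]}
{"k":46,"theta":[4.90182,-0.35884],"\u03b8\u0307":[0.51652,2.94321],"tip":[0.35124,-0.28812,0.21571],"effort":[0.0,0.0]}
{"k":47,"theta":[4.90733,-0.29793],"\u03b8\u0307":[0.04461,3.14855],"tip":[0.36754,-0.27405,0.21132]}
{"summary": "any joint saturated: no"}


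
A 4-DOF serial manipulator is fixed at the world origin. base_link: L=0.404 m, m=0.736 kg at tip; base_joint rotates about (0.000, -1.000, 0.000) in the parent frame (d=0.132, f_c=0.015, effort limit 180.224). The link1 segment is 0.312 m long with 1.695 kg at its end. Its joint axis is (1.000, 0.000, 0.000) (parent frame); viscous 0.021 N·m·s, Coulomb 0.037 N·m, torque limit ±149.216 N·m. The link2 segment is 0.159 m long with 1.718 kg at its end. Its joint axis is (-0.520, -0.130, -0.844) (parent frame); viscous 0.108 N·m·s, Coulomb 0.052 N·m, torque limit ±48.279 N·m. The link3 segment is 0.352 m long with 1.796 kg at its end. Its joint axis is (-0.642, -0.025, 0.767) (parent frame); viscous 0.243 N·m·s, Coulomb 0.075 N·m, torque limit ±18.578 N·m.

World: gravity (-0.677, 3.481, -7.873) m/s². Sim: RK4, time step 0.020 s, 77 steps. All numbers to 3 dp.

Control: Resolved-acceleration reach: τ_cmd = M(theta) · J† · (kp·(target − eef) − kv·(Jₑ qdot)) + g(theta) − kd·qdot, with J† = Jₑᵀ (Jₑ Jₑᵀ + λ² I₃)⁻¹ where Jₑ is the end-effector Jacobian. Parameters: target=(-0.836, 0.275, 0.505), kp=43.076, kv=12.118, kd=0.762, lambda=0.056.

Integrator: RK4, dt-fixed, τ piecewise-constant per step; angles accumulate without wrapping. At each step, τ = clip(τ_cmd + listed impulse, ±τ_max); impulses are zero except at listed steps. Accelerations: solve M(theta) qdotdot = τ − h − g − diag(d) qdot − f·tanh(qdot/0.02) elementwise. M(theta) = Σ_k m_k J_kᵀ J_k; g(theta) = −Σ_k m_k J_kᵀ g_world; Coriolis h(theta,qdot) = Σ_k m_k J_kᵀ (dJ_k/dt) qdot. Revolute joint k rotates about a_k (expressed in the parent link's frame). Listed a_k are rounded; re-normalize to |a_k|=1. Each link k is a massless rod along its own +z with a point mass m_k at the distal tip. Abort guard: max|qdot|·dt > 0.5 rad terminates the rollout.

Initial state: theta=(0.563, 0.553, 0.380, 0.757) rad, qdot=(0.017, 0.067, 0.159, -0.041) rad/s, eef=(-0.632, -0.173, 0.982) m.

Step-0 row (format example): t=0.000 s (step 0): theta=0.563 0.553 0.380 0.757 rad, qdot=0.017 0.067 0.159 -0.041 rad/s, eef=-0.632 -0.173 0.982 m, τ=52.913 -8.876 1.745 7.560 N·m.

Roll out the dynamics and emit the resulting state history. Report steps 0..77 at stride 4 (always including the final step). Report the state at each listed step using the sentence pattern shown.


t=0.080 s (step 4): theta=0.617 0.607 0.533 0.937 rad, qdot=1.169 0.728 2.657 2.813 rad/s, eef=-0.660 -0.136 0.943 m, τ=-0.639 -3.116 -0.343 -0.171 N·m.
t=0.160 s (step 8): theta=0.727 0.636 0.728 1.126 rad, qdot=1.493 -0.013 2.127 1.866 rad/s, eef=-0.718 -0.074 0.867 m, τ=-27.528 0.491 1.895 -2.061 N·m.
t=0.240 s (step 12): theta=0.843 0.611 0.871 1.241 rad, qdot=1.377 -0.568 1.449 1.067 rad/s, eef=-0.776 -0.007 0.785 m, τ=-40.280 5.039 3.438 -3.089 N·m.
t=0.320 s (step 16): theta=0.943 0.554 0.965 1.306 rad, qdot=1.102 -0.800 0.936 0.595 rad/s, eef=-0.819 0.058 0.710 m, τ=-44.859 8.409 4.126 -3.567 N·m.
t=0.400 s (step 20): theta=1.020 0.489 1.026 1.342 rad, qdot=0.818 -0.801 0.610 0.344 rad/s, eef=-0.846 0.115 0.649 m, τ=-45.135 10.248 4.289 -3.681 N·m.
t=0.480 s (step 24): theta=1.075 0.429 1.066 1.364 rad, qdot=0.580 -0.689 0.421 0.212 rad/s, eef=-0.859 0.161 0.602 m, τ=-43.517 10.936 4.214 -3.591 N·m.
t=0.560 s (step 28): theta=1.114 0.380 1.096 1.378 rad, qdot=0.400 -0.542 0.314 0.139 rad/s, eef=-0.864 0.196 0.568 m, τ=-41.398 10.949 4.079 -3.413 N·m.
t=0.640 s (step 32): theta=1.141 0.342 1.118 1.387 rad, qdot=0.272 -0.403 0.250 0.093 rad/s, eef=-0.863 0.222 0.545 m, τ=-39.459 10.646 3.964 -3.219 N·m.
t=0.720 s (step 36): theta=1.159 0.315 1.136 1.393 rad, qdot=0.184 -0.288 0.208 0.062 rad/s, eef=-0.861 0.240 0.530 m, τ=-37.939 10.245 3.894 -3.044 N·m.
t=0.800 s (step 40): theta=1.171 0.295 1.152 1.397 rad, qdot=0.125 -0.200 0.176 0.041 rad/s, eef=-0.858 0.252 0.520 m, τ=-36.853 9.861 3.864 -2.903 N·m.
t=0.880 s (step 44): theta=1.179 0.282 1.165 1.400 rad, qdot=0.087 -0.135 0.150 0.028 rad/s, eef=-0.855 0.261 0.514 m, τ=-36.129 9.538 3.864 -2.798 N·m.
t=0.960 s (step 48): theta=1.185 0.273 1.176 1.402 rad, qdot=0.061 -0.089 0.128 0.021 rad/s, eef=-0.852 0.266 0.511 m, τ=-35.666 9.287 3.881 -2.724 N·m.
t=1.040 s (step 52): theta=1.189 0.267 1.185 1.404 rad, qdot=0.044 -0.057 0.108 0.017 rad/s, eef=-0.850 0.270 0.508 m, τ=-35.371 9.099 3.905 -2.672 N·m.
t=1.120 s (step 56): theta=1.192 0.264 1.193 1.405 rad, qdot=0.032 -0.036 0.091 0.015 rad/s, eef=-0.848 0.272 0.507 m, τ=-35.182 8.962 3.931 -2.637 N·m.
t=1.200 s (step 60): theta=1.194 0.262 1.200 1.406 rad, qdot=0.024 -0.022 0.076 0.013 rad/s, eef=-0.846 0.273 0.506 m, τ=-35.061 8.867 3.955 -2.612 N·m.
t=1.280 s (step 64): theta=1.196 0.260 1.205 1.407 rad, qdot=0.019 -0.013 0.063 0.011 rad/s, eef=-0.845 0.274 0.506 m, τ=-34.984 8.804 3.977 -2.596 N·m.
t=1.360 s (step 68): theta=1.198 0.259 1.210 1.408 rad, qdot=0.015 -0.008 0.053 0.010 rad/s, eef=-0.844 0.275 0.506 m, τ=-34.935 8.764 3.996 -2.586 N·m.
t=1.440 s (step 72): theta=1.199 0.259 1.214 1.408 rad, qdot=0.012 -0.004 0.044 0.009 rad/s, eef=-0.843 0.275 0.505 m, τ=-34.904 8.738 4.012 -2.579 N·m.
t=1.520 s (step 76): theta=1.199 0.259 1.217 1.409 rad, qdot=0.009 -0.002 0.037 0.008 rad/s, eef=-0.842 0.275 0.505 m, τ=-34.882 8.720 4.025 -2.575 N·m.
t=1.540 s (step 77): theta=1.200 0.259 1.218 1.409 rad, qdot=0.009 -0.002 0.036 0.008 rad/s, eef=-0.842 0.276 0.505 m.


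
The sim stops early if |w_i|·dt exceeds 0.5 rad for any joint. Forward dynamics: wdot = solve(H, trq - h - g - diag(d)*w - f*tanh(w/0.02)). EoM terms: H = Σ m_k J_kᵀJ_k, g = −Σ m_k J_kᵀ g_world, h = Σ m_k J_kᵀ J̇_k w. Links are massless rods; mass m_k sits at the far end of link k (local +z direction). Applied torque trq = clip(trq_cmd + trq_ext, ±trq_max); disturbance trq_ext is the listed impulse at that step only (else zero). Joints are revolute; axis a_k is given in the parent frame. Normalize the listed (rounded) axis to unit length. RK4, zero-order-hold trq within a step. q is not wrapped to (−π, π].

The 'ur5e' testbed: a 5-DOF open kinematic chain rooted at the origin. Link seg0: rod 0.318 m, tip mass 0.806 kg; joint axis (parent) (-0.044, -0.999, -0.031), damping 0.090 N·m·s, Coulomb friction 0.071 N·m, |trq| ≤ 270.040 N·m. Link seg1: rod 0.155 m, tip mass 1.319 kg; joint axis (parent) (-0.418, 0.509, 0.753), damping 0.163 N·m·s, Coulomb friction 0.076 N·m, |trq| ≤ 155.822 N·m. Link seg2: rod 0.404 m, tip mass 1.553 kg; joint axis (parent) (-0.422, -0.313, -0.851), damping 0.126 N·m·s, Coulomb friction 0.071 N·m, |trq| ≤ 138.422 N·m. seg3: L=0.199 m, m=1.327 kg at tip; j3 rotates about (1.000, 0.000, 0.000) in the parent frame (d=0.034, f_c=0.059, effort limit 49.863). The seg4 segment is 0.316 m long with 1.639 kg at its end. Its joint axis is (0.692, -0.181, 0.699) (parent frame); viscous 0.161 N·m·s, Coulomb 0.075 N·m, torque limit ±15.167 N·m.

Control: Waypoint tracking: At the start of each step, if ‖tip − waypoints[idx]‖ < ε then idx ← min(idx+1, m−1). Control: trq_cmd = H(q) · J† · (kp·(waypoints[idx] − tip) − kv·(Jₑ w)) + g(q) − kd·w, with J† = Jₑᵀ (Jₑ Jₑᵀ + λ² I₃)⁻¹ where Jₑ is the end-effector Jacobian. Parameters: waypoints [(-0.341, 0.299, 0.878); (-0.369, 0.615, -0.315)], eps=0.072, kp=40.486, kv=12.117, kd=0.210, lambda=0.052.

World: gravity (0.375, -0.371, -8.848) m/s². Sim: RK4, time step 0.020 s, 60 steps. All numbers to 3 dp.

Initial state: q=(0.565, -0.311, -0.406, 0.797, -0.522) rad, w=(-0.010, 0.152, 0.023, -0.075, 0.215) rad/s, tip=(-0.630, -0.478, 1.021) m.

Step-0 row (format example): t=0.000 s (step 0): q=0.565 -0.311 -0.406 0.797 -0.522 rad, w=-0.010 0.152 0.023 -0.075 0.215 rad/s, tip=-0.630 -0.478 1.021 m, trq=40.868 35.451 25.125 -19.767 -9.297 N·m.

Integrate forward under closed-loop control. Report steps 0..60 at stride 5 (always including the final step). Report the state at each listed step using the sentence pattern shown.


t=0.100 s (step 5): q=0.816 0.096 -0.376 1.084 -0.451 rad, w=3.423 5.111 -0.613 3.039 1.881 rad/s, tip=-0.594 -0.362 1.008 m, trq=-27.491 19.919 -7.286 -5.485 -3.037 N·m.
t=0.200 s (step 10): q=1.102 0.501 -0.497 1.283 -0.306 rad, w=2.230 3.007 -1.516 1.073 0.770 rad/s, tip=-0.536 -0.150 0.963 m, trq=-45.530 -1.010 -7.404 -3.466 -0.485 N·m.
t=0.300 s (step 15): q=1.268 0.722 -0.643 1.332 -0.278 rad, w=1.170 1.557 -1.351 0.012 0.079 rad/s, tip=-0.482 0.026 0.922 m, trq=-38.993 -9.112 -1.575 -3.563 0.046 N·m.
t=0.400 s (step 20): q=1.349 0.837 -0.752 1.318 -0.283 rad, w=0.512 0.829 -0.845 -0.243 -0.046 rad/s, tip=-0.438 0.141 0.897 m, trq=-32.119 -9.718 1.072 -3.949 -0.087 N·m.
t=0.500 s (step 25): q=1.381 0.901 -0.814 1.295 -0.288 rad, w=0.167 0.484 -0.415 -0.216 -0.034 rad/s, tip=-0.404 0.209 0.883 m, trq=-27.797 -8.614 1.824 -4.281 -0.329 N·m.
t=0.600 s (step 30): q=1.403 0.947 -0.846 1.290 -0.289 rad, w=1.388 1.057 -0.696 1.091 0.113 rad/s, tip=-0.381 0.251 0.868 m, trq=81.353 25.381 3.155 3.618 -1.042 N·m.
t=0.700 s (step 35): q=1.737 1.136 -0.985 1.495 -0.277 rad, w=4.688 2.183 -1.798 1.957 -0.084 rad/s, tip=-0.379 0.330 0.650 m, trq=-16.042 2.988 -2.493 -2.513 -0.570 N·m.
t=0.800 s (step 40): q=2.275 1.311 -1.165 1.618 -0.349 rad, w=5.879 1.034 -1.793 0.538 -1.259 rad/s, tip=-0.399 0.409 0.383 m, trq=-35.786 7.456 -9.389 -1.756 0.085 N·m.
t=0.900 s (step 45): q=2.855 1.316 -1.357 1.611 -0.458 rad, w=5.337 -0.818 -1.989 -0.587 -0.652 rad/s, tip=-0.427 0.469 0.153 m, trq=-39.244 21.981 -18.696 2.110 0.706 N·m.
t=1.000 s (step 50): q=3.287 1.209 -1.522 1.533 -0.485 rad, w=3.244 -1.030 -1.170 -0.849 -0.052 rad/s, tip=-0.435 0.515 -0.040 m, trq=-34.338 31.323 -23.045 6.260 1.491 N·m.
t=1.100 s (step 55): q=3.524 1.138 -1.589 1.457 -0.492 rad, w=1.645 -0.400 -0.295 -0.682 -0.060 rad/s, tip=-0.422 0.547 -0.175 m, trq=-23.657 31.330 -21.952 7.825 1.712 N·m.
t=1.200 s (step 60): q=3.643 1.122 -1.598 1.399 -0.496 rad, w=0.829 0.006 0.046 -0.468 -0.055 rad/s, tip=-0.404 0.569 -0.251 m.


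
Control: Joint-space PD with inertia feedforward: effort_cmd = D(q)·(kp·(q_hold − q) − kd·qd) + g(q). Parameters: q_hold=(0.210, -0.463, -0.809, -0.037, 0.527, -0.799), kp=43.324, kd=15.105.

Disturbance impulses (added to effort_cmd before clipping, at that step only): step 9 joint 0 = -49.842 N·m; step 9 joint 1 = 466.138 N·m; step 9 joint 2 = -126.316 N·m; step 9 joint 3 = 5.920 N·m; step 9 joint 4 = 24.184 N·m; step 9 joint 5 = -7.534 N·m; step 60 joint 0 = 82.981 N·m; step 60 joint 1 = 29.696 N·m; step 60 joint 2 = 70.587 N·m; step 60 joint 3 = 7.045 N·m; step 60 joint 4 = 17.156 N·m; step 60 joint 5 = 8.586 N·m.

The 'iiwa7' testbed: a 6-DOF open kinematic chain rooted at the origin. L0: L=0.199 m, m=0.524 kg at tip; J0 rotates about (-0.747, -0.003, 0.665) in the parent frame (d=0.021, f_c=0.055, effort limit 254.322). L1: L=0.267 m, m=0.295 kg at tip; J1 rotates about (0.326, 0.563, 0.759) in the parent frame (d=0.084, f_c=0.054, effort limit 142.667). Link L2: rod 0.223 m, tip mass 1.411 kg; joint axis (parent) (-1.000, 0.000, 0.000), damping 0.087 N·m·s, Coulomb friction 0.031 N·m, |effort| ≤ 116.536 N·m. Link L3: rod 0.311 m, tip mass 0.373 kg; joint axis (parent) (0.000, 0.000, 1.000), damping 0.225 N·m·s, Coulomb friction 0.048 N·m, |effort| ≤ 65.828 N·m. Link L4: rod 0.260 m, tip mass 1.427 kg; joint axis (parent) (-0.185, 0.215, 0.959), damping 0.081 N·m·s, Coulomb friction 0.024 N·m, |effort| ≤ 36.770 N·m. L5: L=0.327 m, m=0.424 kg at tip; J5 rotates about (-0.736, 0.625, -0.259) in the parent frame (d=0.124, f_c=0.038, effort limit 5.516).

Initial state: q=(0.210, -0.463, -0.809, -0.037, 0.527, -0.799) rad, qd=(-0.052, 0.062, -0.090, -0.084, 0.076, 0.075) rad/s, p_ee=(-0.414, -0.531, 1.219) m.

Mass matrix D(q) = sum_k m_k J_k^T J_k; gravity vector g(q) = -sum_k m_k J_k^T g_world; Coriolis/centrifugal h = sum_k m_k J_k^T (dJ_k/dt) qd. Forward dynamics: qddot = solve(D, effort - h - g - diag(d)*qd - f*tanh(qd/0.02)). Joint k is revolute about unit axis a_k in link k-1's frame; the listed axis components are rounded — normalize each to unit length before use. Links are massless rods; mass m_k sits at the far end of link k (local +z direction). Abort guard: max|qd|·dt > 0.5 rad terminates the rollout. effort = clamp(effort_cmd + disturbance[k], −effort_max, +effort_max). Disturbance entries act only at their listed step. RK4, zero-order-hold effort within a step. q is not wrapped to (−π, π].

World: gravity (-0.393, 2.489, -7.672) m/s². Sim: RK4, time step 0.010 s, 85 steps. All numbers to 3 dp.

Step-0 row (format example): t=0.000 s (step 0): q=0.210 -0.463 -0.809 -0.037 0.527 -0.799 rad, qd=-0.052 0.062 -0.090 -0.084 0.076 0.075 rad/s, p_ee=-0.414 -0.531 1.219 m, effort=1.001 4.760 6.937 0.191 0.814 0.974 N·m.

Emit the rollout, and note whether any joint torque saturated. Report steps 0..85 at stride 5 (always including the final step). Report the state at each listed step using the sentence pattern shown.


t=0.050 s (step 5): q=0.208 -0.461 -0.811 -0.029 0.521 -0.795 rad, qd=-0.077 -0.045 -0.041 -1.436 1.127 -0.109 rad/s, p_ee=-0.412 -0.535 1.218 m, effort=-0.645 7.141 4.605 0.192 0.743 0.795 N·m.
t=0.100 s (step 10): q=0.194 -0.480 -0.819 -0.343 0.820 -0.814 rad, qd=-3.011 -2.869 1.917 -16.138 21.779 4.379 rad/s, p_ee=-0.407 -0.532 1.224 m, effort=-26.590 72.388 -43.056 -3.003 -1.598 -5.516 N·m.
t=0.150 s (step 15): q=0.099 -0.550 -0.746 -0.284 1.132 -0.588 rad, qd=-1.257 -0.833 0.843 1.472 3.771 2.847 rad/s, p_ee=-0.451 -0.421 1.329 m, effort=-19.847 46.592 -24.905 -3.880 -2.625 -4.737 N·m.
t=0.200 s (step 20): q=0.060 -0.576 -0.720 -0.248 1.245 -0.509 rad, qd=-0.392 -0.242 0.271 0.301 0.868 0.671 rad/s, p_ee=-0.471 -0.369 1.360 m, effort=-11.341 27.967 -10.495 -2.305 -1.446 -2.206 N·m.
t=0.250 s (step 25): q=0.053 -0.580 -0.715 -0.246 1.250 -0.499 rad, qd=0.066 0.056 -0.032 0.128 -0.575 -0.178 rad/s, p_ee=-0.476 -0.363 1.362 m, effort=-6.435 17.809 -3.192 -1.180 -0.563 -0.828 N·m.
t=0.300 s (step 30): q=0.060 -0.574 -0.720 -0.253 1.217 -0.517 rad, qd=0.209 0.167 -0.159 -0.096 -0.853 -0.486 rad/s, p_ee=-0.473 -0.377 1.355 m, effort=-3.647 12.543 0.642 -0.571 -0.085 -0.130 N·m.
t=0.350 s (step 35): q=0.072 -0.565 -0.729 -0.257 1.172 -0.544 rad, qd=0.249 0.200 -0.208 -0.208 -0.844 -0.574 rad/s, p_ee=-0.467 -0.397 1.344 m, effort=-2.151 9.878 2.665 -0.257 0.169 0.233 N·m.
t=0.400 s (step 40): q=0.084 -0.554 -0.740 -0.262 1.127 -0.573 rad, qd=0.250 0.201 -0.214 -0.210 -0.796 -0.567 rad/s, p_ee=-0.460 -0.418 1.332 m, effort=-1.407 8.573 3.669 -0.098 0.304 0.424 N·m.
t=0.450 s (step 45): q=0.097 -0.544 -0.750 -0.267 1.086 -0.600 rad, qd=0.233 0.185 -0.199 -0.234 -0.700 -0.523 rad/s, p_ee=-0.453 -0.437 1.320 m, effort=-1.081 7.969 4.113 -0.016 0.377 0.525 N·m.
t=0.500 s (step 50): q=0.108 -0.535 -0.760 -0.272 1.048 -0.625 rad, qd=0.199 0.151 -0.171 -0.462 -0.466 -0.466 rad/s, p_ee=-0.447 -0.453 1.308 m, effort=-0.995 7.735 4.237 0.031 0.417 0.579 N·m.
t=0.550 s (step 55): q=0.119 -0.527 -0.768 -0.279 1.016 -0.647 rad, qd=0.171 0.124 -0.142 -0.556 -0.320 -0.411 rad/s, p_ee=-0.441 -0.467 1.298 m, effort=-1.053 7.712 4.165 0.054 0.438 0.603 N·m.
t=0.600 s (step 60): q=0.128 -0.520 -0.775 -0.284 0.987 -0.666 rad, qd=0.149 0.103 -0.114 -0.581 -0.242 -0.358 rad/s, p_ee=-0.436 -0.478 1.289 m, effort=81.821 37.473 74.611 7.114 17.612 5.516 N·m.
t=0.650 s (step 65): q=0.173 -0.511 -0.801 -0.271 1.036 -0.682 rad, qd=0.701 0.171 -0.396 0.043 0.413 -0.282 rad/s, p_ee=-0.399 -0.473 1.294 m, effort=-8.938 4.895 -2.399 -0.492 -1.016 0.244 N·m.
t=0.700 s (step 70): q=0.197 -0.504 -0.815 -0.273 1.035 -0.695 rad, qd=0.326 0.141 -0.166 0.351 -0.611 -0.227 rad/s, p_ee=-0.383 -0.474 1.293 m, effort=-5.410 6.286 0.543 -0.212 -0.284 0.427 N·m.
t=0.750 s (step 75): q=0.207 -0.499 -0.820 -0.280 1.015 -0.706 rad, qd=0.122 0.105 -0.054 0.314 -0.799 -0.209 rad/s, p_ee=-0.378 -0.479 1.288 m, effort=-3.544 7.078 2.035 -0.075 0.082 0.521 N·m.
t=0.800 s (step 80): q=0.209 -0.495 -0.821 -0.288 0.991 -0.716 rad, qd=0.032 0.084 -0.007 0.352 -0.863 -0.184 rad/s, p_ee=-0.378 -0.485 1.282 m, effort=-2.583 7.535 2.791 -0.001 0.277 0.576 N·m.
t=0.850 s (step 85): q=0.209 -0.493 -0.821 -0.295 0.966 -0.725 rad, qd=0.003 0.070 0.007 0.397 -0.871 -0.149 rad/s, p_ee=-0.381 -0.491 1.275 m.
any joint saturated: yes


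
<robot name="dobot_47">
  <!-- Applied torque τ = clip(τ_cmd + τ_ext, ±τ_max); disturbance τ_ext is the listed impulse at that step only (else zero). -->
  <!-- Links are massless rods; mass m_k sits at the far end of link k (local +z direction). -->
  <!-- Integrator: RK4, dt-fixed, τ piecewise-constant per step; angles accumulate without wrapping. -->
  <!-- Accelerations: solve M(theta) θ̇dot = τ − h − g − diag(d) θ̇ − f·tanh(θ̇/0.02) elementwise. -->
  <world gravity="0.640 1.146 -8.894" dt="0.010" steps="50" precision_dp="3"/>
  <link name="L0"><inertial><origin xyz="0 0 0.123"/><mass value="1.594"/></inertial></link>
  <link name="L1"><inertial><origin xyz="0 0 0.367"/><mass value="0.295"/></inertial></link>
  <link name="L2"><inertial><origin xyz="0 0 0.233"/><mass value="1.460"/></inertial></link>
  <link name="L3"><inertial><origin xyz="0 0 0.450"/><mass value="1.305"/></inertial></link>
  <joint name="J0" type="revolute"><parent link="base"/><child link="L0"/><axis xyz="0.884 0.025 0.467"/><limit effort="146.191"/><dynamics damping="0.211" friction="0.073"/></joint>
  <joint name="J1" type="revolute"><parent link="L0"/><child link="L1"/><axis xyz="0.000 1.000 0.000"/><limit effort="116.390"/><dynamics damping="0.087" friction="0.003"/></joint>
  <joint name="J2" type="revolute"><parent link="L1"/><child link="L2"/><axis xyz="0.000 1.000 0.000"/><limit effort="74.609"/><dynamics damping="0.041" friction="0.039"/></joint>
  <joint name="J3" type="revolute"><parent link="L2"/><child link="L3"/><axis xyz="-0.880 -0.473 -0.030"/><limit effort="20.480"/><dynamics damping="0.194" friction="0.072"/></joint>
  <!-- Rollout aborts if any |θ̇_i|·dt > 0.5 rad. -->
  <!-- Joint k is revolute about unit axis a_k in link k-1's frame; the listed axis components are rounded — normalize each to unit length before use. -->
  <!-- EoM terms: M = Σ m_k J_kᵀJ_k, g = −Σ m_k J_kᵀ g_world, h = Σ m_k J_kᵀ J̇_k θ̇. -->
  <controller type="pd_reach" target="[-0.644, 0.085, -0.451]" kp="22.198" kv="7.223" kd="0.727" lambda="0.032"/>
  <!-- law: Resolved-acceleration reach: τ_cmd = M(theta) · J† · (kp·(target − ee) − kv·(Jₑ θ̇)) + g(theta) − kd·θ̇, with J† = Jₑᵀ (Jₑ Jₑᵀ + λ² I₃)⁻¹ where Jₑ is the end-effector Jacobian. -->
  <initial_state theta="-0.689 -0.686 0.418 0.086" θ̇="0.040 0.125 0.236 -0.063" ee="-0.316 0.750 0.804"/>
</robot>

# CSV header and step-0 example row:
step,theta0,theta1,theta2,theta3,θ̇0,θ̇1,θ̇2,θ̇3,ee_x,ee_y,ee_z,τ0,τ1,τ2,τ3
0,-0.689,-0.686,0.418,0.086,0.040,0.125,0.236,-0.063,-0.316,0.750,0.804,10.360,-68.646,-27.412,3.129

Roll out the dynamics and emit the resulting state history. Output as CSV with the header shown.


step,theta0,theta1,theta2,theta3,θ̇0,θ̇1,θ̇2,θ̇3,ee_x,ee_y,ee_z,τ0,τ1,τ2,τ3
1,-0.689,-0.693,0.432,0.086,0.035,-1.599,2.569,-0.014,-0.314,0.749,0.804,10.134,-61.507,-26.625,2.544
2,-0.689,-0.716,0.466,0.085,-0.017,-2.860,4.098,-0.154,-0.313,0.746,0.802,9.062,-53.926,-24.749,2.105
3,-0.689,-0.749,0.511,0.082,-0.106,-3.751,5.002,-0.424,-0.314,0.743,0.797,7.780,-46.405,-22.246,1.757
4,-0.691,-0.790,0.564,0.076,-0.221,-4.373,5.463,-0.767,-0.316,0.738,0.791,6.685,-39.301,-19.488,1.456
5,-0.694,-0.836,0.619,0.067,-0.350,-4.804,5.632,-1.135,-0.321,0.733,0.783,5.934,-32.790,-16.715,1.171
6,-0.698,-0.885,0.676,0.053,-0.486,-5.105,5.614,-1.496,-0.326,0.727,0.773,5.548,-26.917,-14.061,0.883
7,-0.703,-0.937,0.731,0.037,-0.624,-5.313,5.478,-1.833,-0.333,0.721,0.761,5.484,-21.663,-11.586,0.586
8,-0.710,-0.991,0.785,0.017,-0.759,-5.453,5.268,-2.135,-0.342,0.714,0.748,5.680,-16.980,-9.311,0.283
9,-0.718,-1.046,0.836,-0.006,-0.891,-5.544,5.011,-2.401,-0.351,0.707,0.734,6.075,-12.816,-7.236,-0.025
10,-0.728,-1.102,0.885,-0.031,-1.018,-5.595,4.725,-2.629,-0.362,0.699,0.718,6.615,-9.119,-5.349,-0.334
11,-0.739,-1.158,0.931,-0.058,-1.141,-5.615,4.421,-2.821,-0.373,0.692,0.701,7.252,-5.842,-3.636,-0.639
12,-0.751,-1.214,0.973,-0.087,-1.258,-5.608,4.106,-2.979,-0.384,0.683,0.683,7.949,-2.946,-2.079,-0.937
13,-0.764,-1.270,1.013,-0.118,-1.371,-5.580,3.785,-3.107,-0.397,0.675,0.663,8.677,-0.393,-0.663,-1.228
14,-0.778,-1.325,1.049,-0.149,-1.479,-5.534,3.461,-3.206,-0.410,0.667,0.643,9.413,1.847,0.627,-1.511
15,-0.793,-1.380,1.082,-0.182,-1.582,-5.471,3.137,-3.278,-0.423,0.658,0.622,10.137,3.804,1.804,-1.786
16,-0.810,-1.435,1.112,-0.215,-1.680,-5.394,2.816,-3.325,-0.436,0.650,0.600,10.838,5.503,2.879,-2.054
17,-0.827,-1.488,1.138,-0.248,-1.773,-5.304,2.498,-3.349,-0.449,0.641,0.578,11.502,6.965,3.862,-2.318
18,-0.845,-1.541,1.162,-0.281,-1.861,-5.204,2.186,-3.349,-0.463,0.633,0.555,12.124,8.210,4.758,-2.580
19,-0.864,-1.592,1.182,-0.315,-1.945,-5.095,1.881,-3.328,-0.476,0.624,0.531,12.696,9.258,5.576,-2.842
20,-0.884,-1.643,1.199,-0.348,-2.023,-4.978,1.584,-3.285,-0.489,0.616,0.507,13.214,10.124,6.319,-3.107
21,-0.905,-1.692,1.214,-0.380,-2.095,-4.854,1.298,-3.222,-0.503,0.607,0.482,13.676,10.823,6.992,-3.376
22,-0.926,-1.740,1.225,-0.412,-2.163,-4.726,1.023,-3.138,-0.515,0.598,0.457,14.078,11.371,7.597,-3.651
23,-0.948,-1.786,1.234,-0.443,-2.224,-4.593,0.761,-3.034,-0.528,0.590,0.432,14.419,11.779,8.136,-3.935
24,-0.970,-1.832,1.241,-0.473,-2.281,-4.459,0.514,-2.912,-0.541,0.581,0.407,14.698,12.061,8.612,-4.226
25,-0.993,-1.875,1.245,-0.501,-2.332,-4.323,0.284,-2.772,-0.553,0.573,0.381,14.917,12.228,9.026,-4.525
26,-1.017,-1.918,1.246,-0.528,-2.377,-4.186,0.070,-2.616,-0.564,0.564,0.356,15.074,12.292,9.379,-4.832
27,-1.041,-1.959,1.246,-0.554,-2.416,-4.053,-0.118,-2.440,-0.576,0.555,0.330,15.176,12.265,9.666,-5.150
28,-1.065,-1.999,1.244,-0.577,-2.451,-3.922,-0.287,-2.251,-0.586,0.547,0.305,15.219,12.156,9.896,-5.471
29,-1.090,-2.038,1.241,-0.599,-2.481,-3.792,-0.436,-2.053,-0.597,0.538,0.279,15.206,11.976,10.072,-5.794
30,-1.115,-2.075,1.236,-0.618,-2.509,-3.665,-0.567,-1.849,-0.607,0.530,0.254,15.140,11.734,10.197,-6.115
31,-1.140,-2.111,1.229,-0.636,-2.533,-3.540,-0.677,-1.640,-0.617,0.521,0.228,15.023,11.438,10.273,-6.431
32,-1.166,-2.146,1.222,-0.651,-2.555,-3.418,-0.769,-1.428,-0.626,0.512,0.203,14.860,11.096,10.302,-6.742
33,-1.191,-2.179,1.214,-0.664,-2.574,-3.299,-0.841,-1.215,-0.635,0.503,0.179,14.654,10.714,10.286,-7.043
34,-1.217,-2.212,1.205,-0.675,-2.590,-3.183,-0.895,-1.003,-0.643,0.494,0.154,14.410,10.300,10.228,-7.332
35,-1.243,-2.243,1.196,-0.684,-2.605,-3.071,-0.932,-0.793,-0.651,0.485,0.130,14.130,9.859,10.130,-7.607
36,-1.269,-2.273,1.187,-0.691,-2.616,-2.963,-0.952,-0.587,-0.658,0.476,0.106,13.819,9.396,9.997,-7.866
37,-1.296,-2.302,1.177,-0.696,-2.626,-2.858,-0.957,-0.387,-0.666,0.467,0.083,13.480,8.916,9.829,-8.107
38,-1.322,-2.330,1.167,-0.699,-2.632,-2.756,-0.947,-0.192,-0.672,0.457,0.060,13.117,8.422,9.631,-8.327
39,-1.348,-2.357,1.158,-0.700,-2.636,-2.658,-0.927,-0.007,-0.679,0.448,0.038,12.732,7.917,9.405,-8.524
40,-1.375,-2.383,1.149,-0.700,-2.651,-2.556,-0.913,0.143,-0.685,0.438,0.016,12.335,7.402,9.161,-8.670
41,-1.401,-2.408,1.140,-0.698,-2.659,-2.460,-0.885,0.292,-0.690,0.428,-0.006,11.922,6.877,8.889,-8.800
42,-1.428,-2.433,1.131,-0.694,-2.658,-2.368,-0.843,0.442,-0.695,0.418,-0.026,11.495,6.347,8.593,-8.914
43,-1.455,-2.456,1.123,-0.689,-2.647,-2.281,-0.788,0.589,-0.700,0.408,-0.047,11.058,5.815,8.277,-9.010
44,-1.481,-2.478,1.115,-0.683,-2.628,-2.197,-0.725,0.732,-0.704,0.397,-0.066,10.613,5.287,7.946,-9.085
45,-1.507,-2.500,1.108,-0.675,-2.601,-2.116,-0.654,0.867,-0.709,0.387,-0.085,10.162,4.764,7.604,-9.138
46,-1.533,-2.521,1.102,-0.665,-2.564,-2.037,-0.580,0.994,-0.712,0.376,-0.103,9.708,4.249,7.253,-9.169
47,-1.559,-2.540,1.096,-0.655,-2.519,-1.960,-0.503,1.112,-0.716,0.366,-0.121,9.254,3.745,6.899,-9.177
48,-1.584,-2.560,1.092,-0.643,-2.465,-1.885,-0.424,1.219,-0.719,0.355,-0.137,8.802,3.252,6.543,-9.162
49,-1.608,-2.578,1.088,-0.631,-2.403,-1.811,-0.347,1.315,-0.722,0.344,-0.153,8.355,2.773,6.188,-9.125
50,-1.632,-2.596,1.085,-0.617,-2.333,-1.739,-0.272,1.399,-0.725,0.333,-0.169,,,,


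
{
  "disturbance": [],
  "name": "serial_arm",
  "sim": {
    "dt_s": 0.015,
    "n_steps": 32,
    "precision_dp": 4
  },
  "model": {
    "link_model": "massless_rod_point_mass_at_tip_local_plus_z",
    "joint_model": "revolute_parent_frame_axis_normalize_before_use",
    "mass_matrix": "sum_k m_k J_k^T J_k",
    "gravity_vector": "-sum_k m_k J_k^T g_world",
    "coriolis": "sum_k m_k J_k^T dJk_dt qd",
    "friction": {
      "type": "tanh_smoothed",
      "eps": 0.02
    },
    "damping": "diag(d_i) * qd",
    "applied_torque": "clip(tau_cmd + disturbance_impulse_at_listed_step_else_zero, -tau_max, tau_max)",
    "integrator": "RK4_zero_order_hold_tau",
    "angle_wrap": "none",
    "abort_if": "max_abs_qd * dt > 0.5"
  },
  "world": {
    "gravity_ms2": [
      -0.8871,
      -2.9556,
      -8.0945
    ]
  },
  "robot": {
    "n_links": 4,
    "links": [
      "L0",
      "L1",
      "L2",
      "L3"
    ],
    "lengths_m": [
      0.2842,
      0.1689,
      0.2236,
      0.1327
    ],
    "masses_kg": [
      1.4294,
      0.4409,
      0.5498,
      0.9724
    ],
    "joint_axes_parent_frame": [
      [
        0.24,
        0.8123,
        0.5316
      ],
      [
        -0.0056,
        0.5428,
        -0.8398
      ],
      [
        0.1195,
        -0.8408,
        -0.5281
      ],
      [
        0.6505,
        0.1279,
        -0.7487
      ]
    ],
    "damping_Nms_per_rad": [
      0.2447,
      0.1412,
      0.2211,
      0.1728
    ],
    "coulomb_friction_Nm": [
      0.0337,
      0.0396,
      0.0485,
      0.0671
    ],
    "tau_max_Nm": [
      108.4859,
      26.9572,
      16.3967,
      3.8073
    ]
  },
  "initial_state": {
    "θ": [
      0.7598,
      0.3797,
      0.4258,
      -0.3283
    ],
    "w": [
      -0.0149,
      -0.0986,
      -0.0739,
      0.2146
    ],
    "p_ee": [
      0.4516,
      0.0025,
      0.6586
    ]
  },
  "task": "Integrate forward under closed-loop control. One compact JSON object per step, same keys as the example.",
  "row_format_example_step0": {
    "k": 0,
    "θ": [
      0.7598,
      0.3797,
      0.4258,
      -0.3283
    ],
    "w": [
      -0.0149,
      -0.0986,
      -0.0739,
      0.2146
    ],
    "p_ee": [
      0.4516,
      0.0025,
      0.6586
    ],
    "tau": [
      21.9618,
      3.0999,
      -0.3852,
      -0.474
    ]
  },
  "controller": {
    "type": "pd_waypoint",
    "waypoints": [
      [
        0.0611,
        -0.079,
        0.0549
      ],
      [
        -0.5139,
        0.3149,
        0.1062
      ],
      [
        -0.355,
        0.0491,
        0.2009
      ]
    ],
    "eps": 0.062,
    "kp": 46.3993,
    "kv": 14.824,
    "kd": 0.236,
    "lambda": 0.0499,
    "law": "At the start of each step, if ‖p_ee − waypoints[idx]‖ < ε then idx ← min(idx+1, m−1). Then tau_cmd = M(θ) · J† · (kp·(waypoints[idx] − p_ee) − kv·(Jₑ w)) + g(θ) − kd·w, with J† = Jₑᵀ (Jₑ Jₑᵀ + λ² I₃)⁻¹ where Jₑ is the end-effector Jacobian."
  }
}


{"k":1,"\u03b8":[0.7765,0.3661,0.4503,-0.3329],"w":[2.1868,-1.615,3.3052,-0.7342],"p_ee":[0.4509,0.0021,0.6577],"tau":[19.9576,3.0902,-0.976,-0.2069]}
{"k":2,"\u03b8":[0.8217,0.3341,0.5181,-0.3495],"w":[3.8001,-2.6292,5.6444,-1.6122],"p_ee":[0.4495,0.0012,0.6541],"tau":[15.5205,2.3921,-0.6629,-0.055]}
{"k":3,"\u03b8":[0.8863,0.2935,0.6168,-0.3721],"w":[4.7912,-2.902,7.3046,-1.7309],"p_ee":[0.4478,-0.0009,0.6466],"tau":[8.2915,1.1988,0.2442,-0.1633]}
{"k":4,"\u03b8":[0.9613,0.25,0.7315,-0.3983],"w":[5.1904,-2.9222,7.9304,-1.792],"p_ee":[0.4462,-0.0042,0.6352],"tau":[1.2951,0.2692,1.2897,-0.2835]}
{"k":5,"\u03b8":[1.039,0.2077,0.851,-0.4221],"w":[5.1891,-2.7983,7.9255,-1.5742],"p_ee":[0.4448,-0.0085,0.6205],"tau":[-3.8446,-0.1332,2.1216,-0.4272]}
{"k":6,"\u03b8":[1.1153,0.1672,0.9678,-0.4428],"w":[4.9931,-2.6762,7.6087,-1.3842],"p_ee":[0.4433,-0.0133,0.6036],"tau":[-7.1232,-0.1133,2.6534,-0.5124]}
{"k":7,"\u03b8":[1.188,0.1285,1.0793,-0.4597],"w":[4.7201,-2.5618,7.2203,-1.143],"p_ee":[0.4416,-0.0183,0.5854],"tau":[-9.0321,0.1524,2.9264,-0.5725]}
{"k":8,"\u03b8":[1.2565,0.0911,1.1849,-0.4737],"w":[4.4285,-2.4801,6.8334,-0.9549],"p_ee":[0.4394,-0.0231,0.5665],"tau":[-10.0335,0.5261,3.0136,-0.5946]}
{"k":9,"\u03b8":[1.3207,0.0548,1.2849,-0.4849],"w":[4.1421,-2.4206,6.4865,-0.7648],"p_ee":[0.4367,-0.0278,0.5476],"tau":[-10.4572,0.9301,2.9799,-0.6037]}
{"k":10,"\u03b8":[1.3807,0.019,1.38,-0.4937],"w":[3.8711,-2.387,6.1777,-0.609],"p_ee":[0.4333,-0.0322,0.5288],"tau":[-10.5246,1.3184,2.8741,-0.5977]}
{"k":11,"\u03b8":[1.4369,-0.0164,1.4708,-0.5003],"w":[3.6183,-2.3715,5.9062,-0.4567],"p_ee":[0.4292,-0.0363,0.5103],"tau":[-10.3767,1.6729,2.7311,-0.5893]}
{"k":12,"\u03b8":[1.4893,-0.0518,1.5576,-0.5051],"w":[3.3837,-2.3739,5.6628,-0.3242],"p_ee":[0.4245,-0.0401,0.4923],"tau":[-10.1059,1.9843,2.5745,-0.5771]}
{"k":13,"\u03b8":[1.5384,-0.0873,1.6409,-0.508],"w":[3.1675,-2.4202,5.4226,-0.3969],"p_ee":[0.4191,-0.0436,0.4749],"tau":[-9.7838,2.2342,2.4182,-0.5146]}
{"k":14,"\u03b8":[1.5844,-0.1231,1.7212,-0.5086],"w":[2.9653,-2.4792,5.1963,-0.4918],"p_ee":[0.4133,-0.0469,0.4581],"tau":[-9.4369,2.4409,2.281,-0.4506]}
{"k":15,"\u03b8":[1.6274,-0.1592,1.7984,-0.5066],"w":[2.7747,-2.4878,5.0135,-0.211],"p_ee":[0.407,-0.05,0.4419],"tau":[-9.0519,2.6517,2.1723,-0.4883]}
{"k":16,"\u03b8":[1.6677,-0.196,1.8727,-0.5036],"w":[2.5999,-2.5443,4.8273,-0.202],"p_ee":[0.4005,-0.0528,0.4264],"tau":[-8.6969,2.8004,2.074,-0.4584]}
{"k":17,"\u03b8":[1.7054,-0.2333,1.9443,-0.4986],"w":[2.4352,-2.5741,4.6578,-0.0055],"p_ee":[0.3936,-0.0555,0.4115],"tau":[-8.3406,2.9416,2.0059,-0.4805]}
{"k":18,"\u03b8":[1.7408,-0.2715,2.0131,-0.4932],"w":[2.2824,-2.623,4.4933,0.084],"p_ee":[0.3866,-0.058,0.3973],"tau":[-8.0145,3.0448,1.9535,-0.4767]}
{"k":19,"\u03b8":[1.7739,-0.3112,2.0794,-0.491],"w":[2.1392,-2.6716,4.3389,0.1837],"p_ee":[0.3796,-0.0602,0.3837],"tau":[-7.7107,3.1246,1.9205,-0.4772]}
{"k":20,"\u03b8":[1.805,-0.3515,2.1433,-0.4872],"w":[2.0036,-2.7156,4.1832,0.292],"p_ee":[0.3725,-0.0623,0.3707],"tau":[-7.4287,3.1868,1.913,-0.4805]}
{"k":21,"\u03b8":[1.8341,-0.3925,2.2049,-0.4819],"w":[1.8752,-2.7549,4.0251,0.3951],"p_ee":[0.3655,-0.0642,0.3584],"tau":[-7.1696,3.2321,1.9273,-0.4822]}
{"k":22,"\u03b8":[1.8613,-0.4341,2.2641,-0.4751],"w":[1.7536,-2.7853,3.8636,0.5022],"p_ee":[0.3586,-0.066,0.3467],"tau":[-6.9316,3.2637,1.9607,-0.4838]}
{"k":23,"\u03b8":[1.8868,-0.4761,2.3208,-0.4667],"w":[1.6381,-2.8059,3.6975,0.6058],"p_ee":[0.3519,-0.0678,0.3356],"tau":[-6.7146,3.2827,2.0094,-0.4829]}
{"k":24,"\u03b8":[1.9105,-0.5182,2.375,-0.4569],"w":[1.5285,-2.8136,3.5256,0.7098],"p_ee":[0.3455,-0.0695,0.3251],"tau":[-6.5171,3.2913,2.0704,-0.48]}
{"k":25,"\u03b8":[1.9327,-0.5604,2.4266,-0.4455],"w":[1.4245,-2.8072,3.3472,0.8091],"p_ee":[0.3392,-0.0711,0.3151],"tau":[-6.3385,3.2907,2.1403,-0.4736]}
{"k":26,"\u03b8":[1.9533,-0.6024,2.4755,-0.4326],"w":[1.3257,-2.7849,3.1616,0.9045],"p_ee":[0.3333,-0.0727,0.3057],"tau":[-6.1778,3.2827,2.2162,-0.4639]}
{"k":27,"\u03b8":[1.9725,-0.644,2.5215,-0.4184],"w":[1.232,-2.7465,2.969,0.9923],"p_ee":[0.3277,-0.0743,0.2968],"tau":[-6.0343,3.2686,2.2955,-0.4503]}
{"k":28,"\u03b8":[1.9903,-0.6848,2.5646,-0.403],"w":[1.1433,-2.6918,2.7702,1.0714],"p_ee":[0.3225,-0.0759,0.2883],"tau":[-5.907,3.2502,2.3757,-0.4331]}
{"k":29,"\u03b8":[2.0069,-0.7247,2.6047,-0.3864],"w":[1.0596,-2.6224,2.567,1.1392],"p_ee":[0.3176,-0.0775,0.2804],"tau":[-5.7949,3.2289,2.455,-0.4121]}
{"k":30,"\u03b8":[2.0222,-0.7635,2.6418,-0.3688],"w":[0.9808,-2.5404,2.3619,1.1948],"p_ee":[0.313,-0.0792,0.2728],"tau":[-5.6969,3.2064,2.5318,-0.3881]}
{"k":31,"\u03b8":[2.0363,-0.8009,2.6757,-0.3506],"w":[0.907,-2.449,2.1584,1.2369],"p_ee":[0.3087,-0.0808,0.2656],"tau":[-5.6116,3.1842,2.6049,-0.3616]}
{"k":32,"\u03b8":[2.0494,-0.837,2.7066,-0.3317],"w":[0.838,-2.3517,1.9598,1.2661],"p_ee":[0.3047,-0.0825,0.2588]}


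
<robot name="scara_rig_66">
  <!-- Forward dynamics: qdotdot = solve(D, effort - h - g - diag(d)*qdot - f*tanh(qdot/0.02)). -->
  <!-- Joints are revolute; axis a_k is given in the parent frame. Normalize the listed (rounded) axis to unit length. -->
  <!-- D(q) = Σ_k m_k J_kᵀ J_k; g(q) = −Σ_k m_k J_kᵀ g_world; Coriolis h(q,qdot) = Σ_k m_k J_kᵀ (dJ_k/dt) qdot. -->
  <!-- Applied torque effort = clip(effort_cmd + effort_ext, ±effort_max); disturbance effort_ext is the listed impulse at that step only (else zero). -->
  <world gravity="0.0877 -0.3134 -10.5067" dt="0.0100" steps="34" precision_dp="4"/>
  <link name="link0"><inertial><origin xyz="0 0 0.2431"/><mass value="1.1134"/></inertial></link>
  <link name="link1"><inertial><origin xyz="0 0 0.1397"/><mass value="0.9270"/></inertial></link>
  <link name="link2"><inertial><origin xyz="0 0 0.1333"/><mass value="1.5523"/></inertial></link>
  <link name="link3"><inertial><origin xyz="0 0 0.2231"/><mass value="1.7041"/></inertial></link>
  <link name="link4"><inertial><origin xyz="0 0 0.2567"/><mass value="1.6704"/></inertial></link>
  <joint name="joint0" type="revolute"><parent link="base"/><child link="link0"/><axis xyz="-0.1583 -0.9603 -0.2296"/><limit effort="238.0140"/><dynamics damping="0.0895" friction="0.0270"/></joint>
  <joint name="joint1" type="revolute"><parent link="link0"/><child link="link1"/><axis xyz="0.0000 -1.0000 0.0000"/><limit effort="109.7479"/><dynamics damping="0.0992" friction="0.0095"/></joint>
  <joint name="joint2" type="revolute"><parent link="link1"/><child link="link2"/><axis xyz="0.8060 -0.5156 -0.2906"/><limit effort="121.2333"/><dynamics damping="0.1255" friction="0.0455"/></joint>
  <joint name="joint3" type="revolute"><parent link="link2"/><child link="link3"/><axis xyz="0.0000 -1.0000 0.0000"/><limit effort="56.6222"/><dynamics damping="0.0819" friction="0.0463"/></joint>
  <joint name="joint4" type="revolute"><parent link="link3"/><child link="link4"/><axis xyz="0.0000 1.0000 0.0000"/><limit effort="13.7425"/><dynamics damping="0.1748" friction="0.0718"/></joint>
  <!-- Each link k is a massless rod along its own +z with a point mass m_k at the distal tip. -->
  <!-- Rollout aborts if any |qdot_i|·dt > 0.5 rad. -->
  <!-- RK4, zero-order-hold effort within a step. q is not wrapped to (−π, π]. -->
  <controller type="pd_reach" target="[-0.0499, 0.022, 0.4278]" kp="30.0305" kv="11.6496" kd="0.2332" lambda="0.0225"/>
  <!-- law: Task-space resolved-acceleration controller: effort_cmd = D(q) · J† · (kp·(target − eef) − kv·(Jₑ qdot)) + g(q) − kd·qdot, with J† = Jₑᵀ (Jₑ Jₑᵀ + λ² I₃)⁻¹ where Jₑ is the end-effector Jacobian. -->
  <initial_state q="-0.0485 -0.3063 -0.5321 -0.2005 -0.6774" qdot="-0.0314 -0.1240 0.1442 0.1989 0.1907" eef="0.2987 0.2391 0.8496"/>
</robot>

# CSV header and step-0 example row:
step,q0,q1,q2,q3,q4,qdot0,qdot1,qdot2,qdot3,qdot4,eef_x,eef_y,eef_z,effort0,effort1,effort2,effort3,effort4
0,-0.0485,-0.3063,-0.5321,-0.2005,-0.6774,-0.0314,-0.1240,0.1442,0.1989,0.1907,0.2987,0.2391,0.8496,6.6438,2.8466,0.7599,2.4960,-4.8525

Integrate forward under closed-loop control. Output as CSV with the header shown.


step,q0,q1,q2,q3,q4,qdot0,qdot1,qdot2,qdot3,qdot4,eef_x,eef_y,eef_z,effort0,effort1,effort2,effort3,effort4
1,-0.0468,-0.3113,-0.5308,-0.2004,-0.6838,0.3757,-0.8839,0.1188,-0.1466,-1.4375,0.2987,0.2382,0.8493,6.8355,3.9752,1.7347,3.0470,-4.0478
2,-0.0413,-0.3236,-0.5298,-0.2025,-0.7040,0.7167,-1.5665,0.0789,-0.2569,-2.5866,0.2978,0.2369,0.8479,6.9318,5.0353,2.6564,3.5893,-3.4710
3,-0.0329,-0.3420,-0.5293,-0.2050,-0.7340,0.9730,-2.1202,0.0244,-0.2355,-3.3872,0.2961,0.2352,0.8456,7.1461,6.1213,3.5425,4.1381,-3.0431
4,-0.0222,-0.3653,-0.5293,-0.2068,-0.7706,1.1500,-2.5453,-0.0415,-0.1309,-3.9239,0.2940,0.2334,0.8425,7.5564,7.2566,4.3759,4.6783,-2.7139
5,-0.0102,-0.3923,-0.5301,-0.2074,-0.8116,1.2576,-2.8487,-0.1158,0.0144,-4.2694,0.2915,0.2313,0.8387,8.1479,8.4214,5.1461,5.1933,-2.4464
6,0.0026,-0.4217,-0.5317,-0.2066,-0.8554,1.3037,-3.0298,-0.1939,0.1490,-4.4928,0.2886,0.2291,0.8343,8.8819,9.5907,5.8533,5.6803,-2.2121
7,0.0157,-0.4525,-0.5340,-0.2044,-0.9010,1.3122,-3.1386,-0.2743,0.3008,-4.6075,0.2854,0.2268,0.8293,9.6724,10.7152,6.4731,6.1068,-2.0007
8,0.0287,-0.4841,-0.5372,-0.2007,-0.9472,1.2936,-3.1900,-0.3546,0.4564,-4.6458,0.2820,0.2244,0.8239,10.4680,11.7698,7.0030,6.4686,-1.8001
9,0.0414,-0.5160,-0.5411,-0.1954,-0.9936,1.2561,-3.1964,-0.4329,0.6065,-4.6316,0.2785,0.2218,0.8181,11.2331,12.7401,7.4457,6.7666,-1.6029
10,0.0537,-0.5478,-0.5458,-0.1886,-1.0397,1.2064,-3.1682,-0.5082,0.7462,-4.5815,0.2747,0.2192,0.8120,11.9449,13.6194,7.8071,7.0041,-1.4048
11,0.0655,-0.5792,-0.5512,-0.1806,-1.0851,1.1495,-3.1142,-0.5796,0.8727,-4.5073,0.2709,0.2164,0.8056,12.5900,14.4065,8.0942,7.1858,-1.2037
12,0.0767,-0.6099,-0.5574,-0.1713,-1.1297,1.0892,-3.0413,-0.6466,0.9851,-4.4171,0.2669,0.2136,0.7990,13.1622,15.1034,8.3152,7.3171,-0.9987
13,0.0872,-0.6399,-0.5641,-0.1610,-1.1734,1.0284,-2.9550,-0.7089,1.0830,-4.3166,0.2628,0.2107,0.7922,13.6595,15.7141,8.4781,7.4035,-0.7901
14,0.0972,-0.6689,-0.5715,-0.1498,-1.2160,0.9689,-2.8593,-0.7665,1.1670,-4.2098,0.2586,0.2077,0.7852,14.0830,16.2438,8.5908,7.4503,-0.5784
15,0.1066,-0.6970,-0.5794,-0.1378,-1.2576,0.9122,-2.7578,-0.8193,1.2375,-4.0995,0.2544,0.2046,0.7782,14.4351,16.6979,8.6606,7.4627,-0.3647
16,0.1155,-0.7240,-0.5879,-0.1251,-1.2980,0.8595,-2.6528,-0.8672,1.2955,-3.9876,0.2500,0.2015,0.7710,14.7194,17.0821,8.6941,7.4452,-0.1500
17,0.1238,-0.7500,-0.5968,-0.1119,-1.3373,0.8112,-2.5465,-0.9104,1.3420,-3.8757,0.2457,0.1983,0.7639,14.9400,17.4018,8.6975,7.4020,0.0646
18,0.1317,-0.7749,-0.6061,-0.0984,-1.3755,0.7678,-2.4403,-0.9487,1.3777,-3.7645,0.2413,0.1951,0.7567,15.1009,17.6623,8.6760,7.3369,0.2778
19,0.1392,-0.7987,-0.6157,-0.0845,-1.4126,0.7295,-2.3356,-0.9824,1.4038,-3.6549,0.2368,0.1918,0.7494,15.2062,17.8685,8.6344,7.2533,0.4887
20,0.1463,-0.8216,-0.6257,-0.0703,-1.4485,0.6964,-2.2332,-1.0114,1.4212,-3.5471,0.2324,0.1884,0.7422,15.2598,18.0251,8.5768,7.1544,0.6962
21,0.1531,-0.8434,-0.6359,-0.0561,-1.4835,0.6684,-2.1338,-1.0360,1.4308,-3.4416,0.2279,0.1851,0.7351,15.2656,18.1365,8.5068,7.0426,0.8995
22,0.1597,-0.8642,-0.6464,-0.0418,-1.5174,0.6452,-2.0380,-1.0561,1.4335,-3.3384,0.2234,0.1817,0.7280,15.2271,18.2068,8.4275,6.9206,1.0977
23,0.1660,-0.8841,-0.6570,-0.0275,-1.5502,0.6267,-1.9461,-1.0718,1.4303,-3.2377,0.2189,0.1783,0.7209,15.1478,18.2398,8.3415,6.7903,1.2903
24,0.1722,-0.9031,-0.6678,-0.0132,-1.5821,0.6126,-1.8583,-1.0834,1.4219,-3.1395,0.2144,0.1749,0.7139,15.0309,18.2392,8.2509,6.6537,1.4767
25,0.1783,-0.9213,-0.6787,0.0009,-1.6130,0.6025,-1.7748,-1.0910,1.4091,-3.0438,0.2098,0.1716,0.7070,14.8797,18.2084,8.1577,6.5124,1.6564
26,0.1843,-0.9386,-0.6896,0.0150,-1.6430,0.5960,-1.6957,-1.0946,1.3927,-2.9506,0.2053,0.1682,0.7001,14.6970,18.1505,8.0632,6.3678,1.8292
27,0.1902,-0.9552,-0.7006,0.0288,-1.6720,0.5927,-1.6208,-1.0946,1.3732,-2.8598,0.2008,0.1649,0.6934,14.4860,18.0687,7.9688,6.2212,1.9948
28,0.1961,-0.9711,-0.7115,0.0424,-1.7002,0.5923,-1.5502,-1.0910,1.3513,-2.7713,0.1964,0.1616,0.6868,14.2495,17.9658,7.8753,6.0737,2.1531
29,0.2020,-0.9862,-0.7224,0.0558,-1.7274,0.5943,-1.4836,-1.0840,1.3276,-2.6851,0.1919,0.1583,0.6803,13.9902,17.8445,7.7835,5.9262,2.3041
30,0.2080,-1.0007,-0.7332,0.0689,-1.7539,0.5983,-1.4209,-1.0739,1.3025,-2.6012,0.1874,0.1551,0.6739,13.7110,17.7073,7.6940,5.7795,2.4477
31,0.2140,-1.0146,-0.7439,0.0818,-1.7794,0.6039,-1.3619,-1.0608,1.2764,-2.5195,0.1830,0.1520,0.6676,13.4146,17.5567,7.6071,5.6342,2.5840
32,0.2201,-1.0280,-0.7544,0.0945,-1.8042,0.6108,-1.3063,-1.0449,1.2497,-2.4399,0.1786,0.1489,0.6614,13.1035,17.3948,7.5230,5.4910,2.7132
33,0.2262,-1.0408,-0.7648,0.1068,-1.8282,0.6186,-1.2540,-1.0264,1.2228,-2.3624,0.1742,0.1458,0.6554,12.7802,17.2237,7.4419,5.3503,2.8354
34,0.2324,-1.0531,-0.7749,0.1189,-1.8515,0.6270,-1.2046,-1.0056,1.1958,-2.2870,0.1698,0.1429,0.6495,,,,,
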